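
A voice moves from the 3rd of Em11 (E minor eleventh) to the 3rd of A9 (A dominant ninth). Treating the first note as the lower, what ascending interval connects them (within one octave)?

The 3rd of Em11 (E minor eleventh) is G; the 3rd of A9 (A dominant ninth) is C#.
From G to C#: 6 semitones over a fourth = augmented.

augmented 4th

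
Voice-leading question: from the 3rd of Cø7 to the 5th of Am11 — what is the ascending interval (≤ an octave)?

Cø7 has Eb as its 3rd, and Am11 has E as its 5th.
1 letter names make it a unison; at 1 semitone (a half step wider than perfect) the quality is augmented.

augmented unison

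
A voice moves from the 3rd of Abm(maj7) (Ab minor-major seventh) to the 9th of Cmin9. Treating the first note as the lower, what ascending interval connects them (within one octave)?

augmented second

The 3rd of Abm(maj7) (Ab minor-major seventh) is Cb; the 9th of Cmin9 is D.
Cb up to D is 3 semitones, a half step wider than a major second, so the interval is augmented.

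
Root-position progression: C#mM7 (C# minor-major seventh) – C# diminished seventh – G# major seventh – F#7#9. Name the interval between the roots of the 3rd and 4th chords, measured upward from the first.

The roots are G# and F#.
7 letter names make it a seventh; at 10 semitones (a half step narrower than major) the quality is minor.

minor seventh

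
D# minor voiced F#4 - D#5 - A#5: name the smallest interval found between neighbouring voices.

perfect fifth

Adjacent intervals: F#4→D#5 = major sixth; D#5→A#5 = perfect fifth.
The smallest is D#5 to A#5, a perfect fifth (7 semitones).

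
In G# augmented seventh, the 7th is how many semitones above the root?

G#7#5 (G# augmented seventh) is spelled G# B# D## F#.
G# to F# is a minor seventh: 10 semitones.

10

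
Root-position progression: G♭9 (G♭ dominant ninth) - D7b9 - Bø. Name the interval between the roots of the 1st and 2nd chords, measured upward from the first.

The roots are G♭ and D.
G♭ up to D is 8 semitones, a half step wider than a perfect fifth, so the interval is augmented.

A5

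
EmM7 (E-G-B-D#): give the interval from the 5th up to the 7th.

major third

5th = B; 7th = D#.
From B to D# is 4 semitones, exactly the major third.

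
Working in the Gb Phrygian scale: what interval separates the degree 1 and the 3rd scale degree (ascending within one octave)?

minor 3rd

Gb phrygian: Gb Abb Bbb Cb Db Ebb Fb.
That puts Gb below Bbb.
Gb up to Bbb is 3 semitones, a half step narrower than a major third, so the interval is minor.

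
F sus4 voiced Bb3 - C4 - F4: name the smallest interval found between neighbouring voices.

Adjacent intervals: Bb3→C4 = major second; C4→F4 = perfect fourth.
The smallest is Bb3 to C4, a major second (2 semitones).

major 2nd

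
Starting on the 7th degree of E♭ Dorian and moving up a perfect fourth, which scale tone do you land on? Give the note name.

Gb

The scale is E♭ F G♭ A♭ B♭ C D♭.
The 7th degree is D♭; a perfect fourth above that is G♭ — scale degree 3.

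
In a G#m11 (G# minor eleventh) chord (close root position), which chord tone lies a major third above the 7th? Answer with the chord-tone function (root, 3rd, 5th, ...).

G#m11 (G# minor eleventh) is spelled G#-B-D#-F#-A#-C#.
The 7th is F#. A major third above F# is A#.
A# is the chord's 9th.

9th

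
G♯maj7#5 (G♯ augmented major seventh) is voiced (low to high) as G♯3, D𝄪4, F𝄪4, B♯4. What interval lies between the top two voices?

Those voices are F𝄪4 and B♯4.
F𝄪 up to B♯ spans 4 letter names and 5 semitones — a perfect fourth.

perfect fourth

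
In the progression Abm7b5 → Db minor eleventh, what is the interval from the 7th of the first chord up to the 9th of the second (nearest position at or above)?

M6

Abm7b5 has Gb as its 7th, and Db minor eleventh has Eb as its 9th.
Gb up to Eb spans 6 letter names and 9 semitones — a major sixth.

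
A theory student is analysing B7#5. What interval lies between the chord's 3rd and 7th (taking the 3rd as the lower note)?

Baug7 (B augmented seventh) is spelled B–D♯–F𝄪–A.
So we need the interval from D♯ up to A.
From D♯ to A: 6 semitones over a fifth = diminished.
This 3–7 tritone is the characteristic tension at the heart of the dominant sound.

diminished fifth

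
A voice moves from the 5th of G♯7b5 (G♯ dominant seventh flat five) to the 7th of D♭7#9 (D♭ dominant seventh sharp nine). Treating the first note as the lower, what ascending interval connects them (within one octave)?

The 5th of G♯7b5 (G♯ dominant seventh flat five) is D; the 7th of D♭7#9 (D♭ dominant seventh sharp nine) is C♭.
From D to C♭: 9 semitones over a seventh = diminished.

diminished 7th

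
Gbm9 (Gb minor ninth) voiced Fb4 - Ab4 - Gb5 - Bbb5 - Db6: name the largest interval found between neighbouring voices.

minor seventh

Adjacent intervals: Fb4→Ab4 = major third; Ab4→Gb5 = minor seventh; Gb5→Bbb5 = minor third; Bbb5→Db6 = major third.
The largest is Ab4 to Gb5, a minor seventh (10 semitones).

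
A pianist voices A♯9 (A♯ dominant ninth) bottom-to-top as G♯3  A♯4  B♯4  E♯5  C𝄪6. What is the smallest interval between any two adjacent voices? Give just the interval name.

Adjacent intervals: G♯3→A♯4 = major ninth; A♯4→B♯4 = major second; B♯4→E♯5 = perfect fourth; E♯5→C𝄪6 = major sixth.
The smallest is A♯4 to B♯4, a major second (2 semitones).

major second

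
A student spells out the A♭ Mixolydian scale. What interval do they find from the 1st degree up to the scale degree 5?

perfect fifth

The scale runs A♭ B♭ C D♭ E♭ F G♭.
1st degree = A♭; degree 5 = E♭.
A♭ up to E♭ spans 5 letter names and 7 semitones — a perfect fifth.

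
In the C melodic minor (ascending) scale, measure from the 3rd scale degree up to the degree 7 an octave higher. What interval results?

augmented 12th

C melodic minor: C D Eb F G A B.
That puts Eb below B.
From Eb to B: 20 semitones over a twelfth = augmented.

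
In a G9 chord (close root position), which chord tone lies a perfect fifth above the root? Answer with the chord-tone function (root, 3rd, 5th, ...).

5th

The chord tones of G dominant ninth are G B D F A.
The root is G. A perfect fifth above G is D.
D is the chord's 5th.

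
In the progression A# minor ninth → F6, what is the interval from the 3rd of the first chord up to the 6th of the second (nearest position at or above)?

A# minor ninth has C# as its 3rd, and F6 has D as its 6th.
C# up to D is 1 semitone, a half step narrower than a major second, so the interval is minor.

minor second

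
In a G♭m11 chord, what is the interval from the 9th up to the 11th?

minor third

G♭ minor eleventh: G♭–B𝄫–D♭–F♭–A♭–C♭.
9th = A♭; 11th = C♭.
A♭ up to C♭ is 3 semitones, a half step narrower than a major third, so the interval is minor.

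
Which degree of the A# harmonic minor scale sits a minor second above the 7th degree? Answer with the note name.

The scale is A# B# C# D# E# F# G##.
The 7th degree is G##; a minor second above that is A# — scale degree 1.

A#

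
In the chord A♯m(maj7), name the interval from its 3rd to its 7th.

A♯ minor-major seventh: A♯, C♯, E♯, G𝄪.
3rd = C♯; 7th = G𝄪.
From C♯ to G𝄪: 8 semitones over a fifth = augmented.

augmented 5th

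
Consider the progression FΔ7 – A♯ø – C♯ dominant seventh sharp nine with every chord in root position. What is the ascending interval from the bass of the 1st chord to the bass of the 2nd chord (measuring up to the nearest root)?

The roots are F and A♯.
3 letter names make it a third; at 5 semitones (a half step wider than major) the quality is augmented.

augmented 3rd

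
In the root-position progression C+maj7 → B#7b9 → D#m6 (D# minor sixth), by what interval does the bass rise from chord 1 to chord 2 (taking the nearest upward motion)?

The roots are C and B#.
C up to B# is 12 semitones, a half step wider than a major seventh, so the interval is augmented.

augmented seventh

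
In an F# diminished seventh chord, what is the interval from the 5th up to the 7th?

m3

Spelling the chord: F#-A-C-Eb.
The 5th is C and the 7th is Eb.
From C to Eb: 3 semitones over a third = minor.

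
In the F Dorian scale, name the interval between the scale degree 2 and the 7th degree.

minor sixth

F dorian: F G Ab Bb C D Eb.
Scale degree 2 = G; 7th degree = Eb.
6 letter names make it a sixth; at 8 semitones (a half step narrower than major) the quality is minor.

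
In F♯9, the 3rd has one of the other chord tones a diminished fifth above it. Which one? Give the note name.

The chord tones of F♯9 (F♯ dominant ninth) are F♯ A♯ C♯ E G♯.
The 3rd is A♯. A diminished fifth above A♯ is E.
E is the chord's 7th.

E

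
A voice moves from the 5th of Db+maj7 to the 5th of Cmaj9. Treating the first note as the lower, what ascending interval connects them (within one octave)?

minor seventh

Db+maj7 has A as its 5th, and Cmaj9 has G as its 5th.
A up to G is 10 semitones, a half step narrower than a major seventh, so the interval is minor.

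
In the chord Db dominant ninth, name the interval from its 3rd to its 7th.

Db9 (Db dominant ninth) is spelled Db-F-Ab-Cb-Eb.
3rd = F; 7th = Cb.
From F to Cb: 6 semitones over a fifth = diminished.

diminished fifth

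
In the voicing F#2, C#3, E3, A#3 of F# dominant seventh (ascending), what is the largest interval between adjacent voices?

perfect 5th

Adjacent intervals: F#2→C#3 = perfect fifth; C#3→E3 = minor third; E3→A#3 = augmented fourth.
The largest is F#2 to C#3, a perfect fifth (7 semitones).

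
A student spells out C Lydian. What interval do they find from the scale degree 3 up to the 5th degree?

Spelling C Lydian: C D E F# G A B.
So we need the interval from E up to G.
From E to G: 3 semitones over a third = minor.

minor third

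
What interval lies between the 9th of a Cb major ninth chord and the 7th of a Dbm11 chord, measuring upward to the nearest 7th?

The 9th of Cb major ninth is Db; the 7th of Dbm11 is Cb.
Db up to Cb is 10 semitones, a half step narrower than a major seventh, so the interval is minor.

minor seventh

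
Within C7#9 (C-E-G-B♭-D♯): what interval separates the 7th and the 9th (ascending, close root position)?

The 7th is B♭ and the 9th is D♯.
From B♭ to D♯: 5 semitones over a third = augmented.

augmented third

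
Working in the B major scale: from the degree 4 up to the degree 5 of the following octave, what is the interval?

major ninth

Spelling the B major scale: B C# D# E F# G# A#.
That puts E below F#.
Counting 9 letters and 14 half steps from E gives a major ninth.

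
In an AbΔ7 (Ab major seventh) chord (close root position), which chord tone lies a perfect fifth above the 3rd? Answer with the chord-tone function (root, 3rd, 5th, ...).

Ab major seventh is spelled Ab–C–Eb–G.
The 3rd is C. A perfect fifth above C is G.
G is the chord's 7th.

7th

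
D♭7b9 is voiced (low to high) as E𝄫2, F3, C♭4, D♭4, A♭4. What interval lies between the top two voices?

Those voices are D♭4 and A♭4.
From D♭ to A♭ is 7 semitones, exactly the perfect fifth.

perfect 5th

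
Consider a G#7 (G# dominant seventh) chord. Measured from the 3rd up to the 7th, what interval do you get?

d5

The chord tones of G#7 (G# dominant seventh) are G#–B#–D#–F#.
So we need the interval from B# up to F#.
B# up to F# is 6 semitones, a half step narrower than a perfect fifth, so the interval is diminished.
That tritone between 3rd and 7th is what gives the dominant seventh its pull toward resolution.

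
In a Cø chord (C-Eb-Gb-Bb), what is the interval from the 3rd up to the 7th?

So we need the interval from Eb up to Bb.
Counting 5 letters and 7 half steps from Eb gives a perfect fifth.

perfect 5th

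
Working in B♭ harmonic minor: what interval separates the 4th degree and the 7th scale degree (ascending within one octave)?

augmented fourth

B♭ harmonic minor: B♭ C D♭ E♭ F G♭ A.
That puts E♭ below A.
From E♭ to A: 6 semitones over a fourth = augmented.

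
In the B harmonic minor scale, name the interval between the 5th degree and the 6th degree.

B harmonic minor: B C# D E F# G A#.
The 5th degree is F# and the 6th degree is G.
From F# to G: 1 semitone over a second = minor.

minor second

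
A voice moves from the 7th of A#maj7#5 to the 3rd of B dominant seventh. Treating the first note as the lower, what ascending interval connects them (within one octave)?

diminished fifth

A#maj7#5 has G## as its 7th, and B dominant seventh has D# as its 3rd.
From G## to D#: 6 semitones over a fifth = diminished.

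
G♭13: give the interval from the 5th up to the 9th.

perfect 5th

The chord tones of G♭13 (G♭ dominant thirteenth) are G♭ B♭ D♭ F♭ A♭ E♭.
So we need the interval from D♭ up to A♭.
D♭ up to A♭ spans 5 letter names and 7 semitones — a perfect fifth.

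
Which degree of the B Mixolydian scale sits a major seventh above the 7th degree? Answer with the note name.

G#

The scale is B C# D# E F# G# A.
The 7th degree is A; a major seventh above that is G# — scale degree 6.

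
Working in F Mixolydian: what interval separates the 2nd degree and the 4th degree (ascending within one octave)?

minor third

F mixolydian: F G A Bb C D Eb.
So we need the interval from G up to Bb.
3 letter names make it a third; at 3 semitones (a half step narrower than major) the quality is minor.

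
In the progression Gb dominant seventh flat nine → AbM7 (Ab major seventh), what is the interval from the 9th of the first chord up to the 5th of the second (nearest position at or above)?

The 9th of Gb dominant seventh flat nine is Abb; the 5th of AbM7 (Ab major seventh) is Eb.
5 letter names make it a fifth; at 8 semitones (a half step wider than perfect) the quality is augmented.

A5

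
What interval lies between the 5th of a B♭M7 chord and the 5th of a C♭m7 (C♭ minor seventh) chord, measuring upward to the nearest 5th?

The 5th of B♭M7 is F; the 5th of C♭m7 (C♭ minor seventh) is G♭.
From F to G♭: 1 semitone over a second = minor.

minor second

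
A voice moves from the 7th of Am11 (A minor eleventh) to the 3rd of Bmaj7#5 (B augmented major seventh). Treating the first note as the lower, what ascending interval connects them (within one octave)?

augmented 5th

The 7th of Am11 (A minor eleventh) is G; the 3rd of Bmaj7#5 (B augmented major seventh) is D#.
From G to D#: 8 semitones over a fifth = augmented.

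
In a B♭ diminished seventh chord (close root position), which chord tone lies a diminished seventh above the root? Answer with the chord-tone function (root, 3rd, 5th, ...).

7th

B♭ diminished seventh: B♭ D♭ F♭ A𝄫.
The root is B♭. A diminished seventh above B♭ is A𝄫.
A𝄫 is the chord's 7th.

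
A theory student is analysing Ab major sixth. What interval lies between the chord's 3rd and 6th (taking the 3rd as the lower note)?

perfect 4th

The chord tones of Ab6 (Ab major sixth) are Ab–C–Eb–F.
The 3rd is C and the 6th is F.
From C to F is 5 semitones, exactly the perfect fourth.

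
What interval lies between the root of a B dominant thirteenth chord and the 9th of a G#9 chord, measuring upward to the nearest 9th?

The root of B dominant thirteenth is B; the 9th of G#9 is A#.
B up to A# spans 7 letter names and 11 semitones — a major seventh.

major seventh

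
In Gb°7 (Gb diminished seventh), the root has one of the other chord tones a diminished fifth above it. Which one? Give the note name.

Dbb

The chord tones of Gbdim7 are Gb Bbb Dbb Fbb.
The root is Gb. A diminished fifth above Gb is Dbb.
Dbb is the chord's 5th.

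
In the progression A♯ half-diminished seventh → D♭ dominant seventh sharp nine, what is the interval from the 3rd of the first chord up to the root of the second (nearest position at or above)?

The 3rd of A♯ half-diminished seventh is C♯; the root of D♭ dominant seventh sharp nine is D♭.
2 letter names make it a second; at 0 semitones (a whole step narrower than major) the quality is diminished.

diminished second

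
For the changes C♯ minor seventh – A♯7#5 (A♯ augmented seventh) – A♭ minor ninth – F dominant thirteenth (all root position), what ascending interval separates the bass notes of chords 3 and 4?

major sixth

The roots are A♭ and F.
Counting 6 letters and 9 half steps from A♭ gives a major sixth.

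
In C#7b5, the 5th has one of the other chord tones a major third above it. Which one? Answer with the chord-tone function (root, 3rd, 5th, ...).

C# dominant seventh flat five is spelled C#, E#, G, B.
The 5th is G. A major third above G is B.
B is the chord's 7th.

7th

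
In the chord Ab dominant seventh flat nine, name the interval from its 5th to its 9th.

Ab dominant seventh flat nine is spelled Ab-C-Eb-Gb-Bbb.
The 5th is Eb and the 9th is Bbb.
5 letter names make it a fifth; at 6 semitones (a half step narrower than perfect) the quality is diminished.

diminished fifth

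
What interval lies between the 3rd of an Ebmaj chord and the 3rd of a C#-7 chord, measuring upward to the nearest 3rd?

The 3rd of Ebmaj is G; the 3rd of C#-7 is E.
G up to E spans 6 letter names and 9 semitones — a major sixth.

major sixth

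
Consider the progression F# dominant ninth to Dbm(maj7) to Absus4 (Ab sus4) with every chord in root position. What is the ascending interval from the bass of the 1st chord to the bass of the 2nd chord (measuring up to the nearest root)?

The roots are F# and Db.
6 letter names make it a sixth; at 7 semitones (a whole step narrower than major) the quality is diminished.

diminished 6th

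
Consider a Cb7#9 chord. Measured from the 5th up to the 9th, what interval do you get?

A5

Spelling the chord: Cb, Eb, Gb, Bbb, D.
So we need the interval from Gb up to D.
5 letter names make it a fifth; at 8 semitones (a half step wider than perfect) the quality is augmented.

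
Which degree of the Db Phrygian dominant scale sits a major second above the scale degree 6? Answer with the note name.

Cb

The scale is Db Ebb F Gb Ab Bbb Cb.
The scale degree 6 is Bbb; a major second above that is Cb — scale degree 7.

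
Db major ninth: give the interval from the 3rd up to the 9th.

minor 7th

Dbmaj9: Db, F, Ab, C, Eb.
3rd = F; 9th = Eb.
7 letter names make it a seventh; at 10 semitones (a half step narrower than major) the quality is minor.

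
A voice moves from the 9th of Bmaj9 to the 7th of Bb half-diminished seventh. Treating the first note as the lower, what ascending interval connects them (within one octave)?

diminished 6th

The 9th of Bmaj9 is C#; the 7th of Bb half-diminished seventh is Ab.
C# up to Ab is 7 semitones, a whole step narrower than a major sixth, so the interval is diminished.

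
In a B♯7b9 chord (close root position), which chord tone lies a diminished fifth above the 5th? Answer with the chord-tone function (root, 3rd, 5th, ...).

B♯7b9 (B♯ dominant seventh flat nine): B♯-D𝄪-F𝄪-A♯-C♯.
The 5th is F𝄪. A diminished fifth above F𝄪 is C♯.
C♯ is the chord's 9th.

9th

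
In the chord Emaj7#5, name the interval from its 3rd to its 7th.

perfect fifth

Spelling the chord: E-G♯-B♯-D♯.
That puts G♯ below D♯.
Counting 5 letters and 7 half steps from G♯ gives a perfect fifth.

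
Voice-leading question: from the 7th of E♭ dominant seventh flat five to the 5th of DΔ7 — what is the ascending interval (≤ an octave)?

The 7th of E♭ dominant seventh flat five is D♭; the 5th of DΔ7 is A.
D♭ up to A is 8 semitones, a half step wider than a perfect fifth, so the interval is augmented.

A5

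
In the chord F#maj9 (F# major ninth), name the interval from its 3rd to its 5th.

F#maj9 is spelled F#, A#, C#, E#, G#.
The 3rd is A# and the 5th is C#.
3 letter names make it a third; at 3 semitones (a half step narrower than major) the quality is minor.

minor 3rd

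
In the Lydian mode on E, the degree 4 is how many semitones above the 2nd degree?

The scale is E F# G# A# B C# D#.
F# up to A# is a major third — 4 semitones.

4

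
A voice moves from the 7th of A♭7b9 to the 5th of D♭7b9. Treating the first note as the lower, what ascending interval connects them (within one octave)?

major 2nd

A♭7b9 has G♭ as its 7th, and D♭7b9 has A♭ as its 5th.
G♭ up to A♭ spans 2 letter names and 2 semitones — a major second.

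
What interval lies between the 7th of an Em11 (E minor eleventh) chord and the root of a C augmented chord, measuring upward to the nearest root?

The 7th of Em11 (E minor eleventh) is D; the root of C augmented is C.
7 letter names make it a seventh; at 10 semitones (a half step narrower than major) the quality is minor.

minor 7th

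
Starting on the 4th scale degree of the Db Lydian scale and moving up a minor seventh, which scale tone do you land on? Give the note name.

The scale is Db Eb F G Ab Bb C.
The 4th scale degree is G; a minor seventh above that is F — scale degree 3.

F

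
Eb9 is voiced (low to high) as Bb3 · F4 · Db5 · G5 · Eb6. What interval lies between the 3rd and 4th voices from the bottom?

Those voices are Db5 and G5.
Db up to G is 6 semitones, a half step wider than a perfect fourth, so the interval is augmented.

augmented fourth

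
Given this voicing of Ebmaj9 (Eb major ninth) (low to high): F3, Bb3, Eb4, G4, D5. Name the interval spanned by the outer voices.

major 13th

The outer voices are F3 and D5.
From F to D is 21 semitones, exactly the major thirteenth.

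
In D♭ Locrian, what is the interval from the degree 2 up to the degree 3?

major second

The scale runs D♭ E𝄫 F♭ G♭ A𝄫 B𝄫 C♭.
That puts E𝄫 below F♭.
E𝄫 up to F♭ spans 2 letter names and 2 semitones — a major second.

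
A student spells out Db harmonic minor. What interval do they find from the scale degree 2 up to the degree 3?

The scale runs Db Eb Fb Gb Ab Bbb C.
So we need the interval from Eb up to Fb.
Eb up to Fb is 1 semitone, a half step narrower than a major second, so the interval is minor.

minor second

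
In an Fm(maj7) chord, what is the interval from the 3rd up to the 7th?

The chord tones of F minor-major seventh are F-Ab-C-E.
3rd = Ab; 7th = E.
Ab up to E is 8 semitones, a half step wider than a perfect fifth, so the interval is augmented.

A5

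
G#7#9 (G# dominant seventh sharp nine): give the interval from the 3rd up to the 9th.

major seventh

G#7#9: G# B# D# F# A##.
The 3rd is B# and the 9th is A##.
From B# to A## is 11 semitones, exactly the major seventh.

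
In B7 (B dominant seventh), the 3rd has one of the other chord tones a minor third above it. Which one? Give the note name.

F#

B7: B–D♯–F♯–A.
The 3rd is D♯. A minor third above D♯ is F♯.
F♯ is the chord's 5th.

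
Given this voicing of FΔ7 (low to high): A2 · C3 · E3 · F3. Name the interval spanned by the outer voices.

minor 6th

The outer voices are A2 and F3.
6 letter names make it a sixth; at 8 semitones (a half step narrower than major) the quality is minor.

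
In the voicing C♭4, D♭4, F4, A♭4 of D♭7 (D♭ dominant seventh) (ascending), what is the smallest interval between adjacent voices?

major 2nd

Adjacent intervals: C♭4→D♭4 = major second; D♭4→F4 = major third; F4→A♭4 = minor third.
The smallest is C♭4 to D♭4, a major second (2 semitones).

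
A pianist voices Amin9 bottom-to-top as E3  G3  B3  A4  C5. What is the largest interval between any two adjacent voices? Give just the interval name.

m7

Adjacent intervals: E3→G3 = minor third; G3→B3 = major third; B3→A4 = minor seventh; A4→C5 = minor third.
The largest is B3 to A4, a minor seventh (10 semitones).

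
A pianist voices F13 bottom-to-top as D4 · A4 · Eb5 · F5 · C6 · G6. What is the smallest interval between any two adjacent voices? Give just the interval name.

major second

Adjacent intervals: D4→A4 = perfect fifth; A4→Eb5 = diminished fifth; Eb5→F5 = major second; F5→C6 = perfect fifth; C6→G6 = perfect fifth.
The smallest is Eb5 to F5, a major second (2 semitones).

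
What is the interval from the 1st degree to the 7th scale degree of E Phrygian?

minor seventh

The scale runs E F G A B C D.
That puts E below D.
7 letter names make it a seventh; at 10 semitones (a half step narrower than major) the quality is minor.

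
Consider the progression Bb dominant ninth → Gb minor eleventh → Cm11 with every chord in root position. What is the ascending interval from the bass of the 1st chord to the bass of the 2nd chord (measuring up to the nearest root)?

The roots are Bb and Gb.
Bb up to Gb is 8 semitones, a half step narrower than a major sixth, so the interval is minor.

minor 6th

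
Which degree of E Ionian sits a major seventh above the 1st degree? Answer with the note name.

The scale is E F♯ G♯ A B C♯ D♯.
The 1st degree is E; a major seventh above that is D♯ — scale degree 7.

D#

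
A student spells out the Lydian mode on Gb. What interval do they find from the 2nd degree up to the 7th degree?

The scale runs Gb Ab Bb C Db Eb F.
So we need the interval from Ab up to F.
Ab up to F spans 6 letter names and 9 semitones — a major sixth.

M6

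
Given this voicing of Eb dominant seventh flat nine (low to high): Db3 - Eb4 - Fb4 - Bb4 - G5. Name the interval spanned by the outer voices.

A18

The outer voices are Db3 and G5.
18 letter names make it a 18th; at 30 semitones (a half step wider than perfect) the quality is augmented.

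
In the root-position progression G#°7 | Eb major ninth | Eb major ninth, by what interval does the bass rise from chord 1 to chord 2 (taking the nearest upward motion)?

The roots are G# and Eb.
6 letter names make it a sixth; at 7 semitones (a whole step narrower than major) the quality is diminished.

diminished sixth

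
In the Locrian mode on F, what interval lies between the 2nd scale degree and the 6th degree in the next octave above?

Spelling the Locrian mode on F: F Gb Ab Bb Cb Db Eb.
The 2nd scale degree is Gb and the 6th degree (up an octave) is Db.
Counting 12 letters and 19 half steps from Gb gives a perfect twelfth.

perfect 12th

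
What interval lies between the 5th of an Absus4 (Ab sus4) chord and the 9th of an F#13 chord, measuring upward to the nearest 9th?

Absus4 (Ab sus4) has Eb as its 5th, and F#13 has G# as its 9th.
3 letter names make it a third; at 5 semitones (a half step wider than major) the quality is augmented.

augmented third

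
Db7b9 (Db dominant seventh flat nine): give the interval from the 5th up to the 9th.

diminished 5th

Db7b9 (Db dominant seventh flat nine) is spelled Db F Ab Cb Ebb.
That puts Ab below Ebb.
Ab up to Ebb is 6 semitones, a half step narrower than a perfect fifth, so the interval is diminished.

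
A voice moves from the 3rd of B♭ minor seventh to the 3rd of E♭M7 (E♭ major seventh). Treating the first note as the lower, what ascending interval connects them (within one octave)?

The 3rd of B♭ minor seventh is D♭; the 3rd of E♭M7 (E♭ major seventh) is G.
From D♭ to G: 6 semitones over a fourth = augmented.

augmented fourth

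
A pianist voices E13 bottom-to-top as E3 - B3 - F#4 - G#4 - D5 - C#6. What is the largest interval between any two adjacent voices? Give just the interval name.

major seventh

Adjacent intervals: E3→B3 = perfect fifth; B3→F#4 = perfect fifth; F#4→G#4 = major second; G#4→D5 = diminished fifth; D5→C#6 = major seventh.
The largest is D5 to C#6, a major seventh (11 semitones).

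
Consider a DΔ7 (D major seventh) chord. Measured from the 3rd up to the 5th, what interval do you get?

Spelling the chord: D, F#, A, C#.
The 3rd is F# and the 5th is A.
From F# to A: 3 semitones over a third = minor.

minor third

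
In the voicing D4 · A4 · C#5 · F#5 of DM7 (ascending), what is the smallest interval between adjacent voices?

Adjacent intervals: D4→A4 = perfect fifth; A4→C#5 = major third; C#5→F#5 = perfect fourth.
The smallest is A4 to C#5, a major third (4 semitones).

major third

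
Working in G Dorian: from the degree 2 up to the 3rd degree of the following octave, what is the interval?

The scale runs G A Bb C D E F.
That puts A below Bb.
9 letter names make it a ninth; at 13 semitones (a half step narrower than major) the quality is minor.

m9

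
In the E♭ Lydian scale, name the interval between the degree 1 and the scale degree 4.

A4

Spelling the E♭ Lydian scale: E♭ F G A B♭ C D.
So we need the interval from E♭ up to A.
From E♭ to A: 6 semitones over a fourth = augmented.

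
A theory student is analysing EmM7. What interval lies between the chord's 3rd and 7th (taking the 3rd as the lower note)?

A5

Spelling the chord: E-G-B-D#.
The 3rd is G and the 7th is D#.
G up to D# is 8 semitones, a half step wider than a perfect fifth, so the interval is augmented.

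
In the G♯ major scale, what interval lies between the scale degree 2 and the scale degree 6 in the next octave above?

perfect twelfth

Spelling the G♯ major scale: G♯ A♯ B♯ C♯ D♯ E♯ F𝄪.
The scale degree 2 is A♯ and the scale degree 6 (up an octave) is E♯.
From A♯ to E♯ is 19 semitones, exactly the perfect twelfth.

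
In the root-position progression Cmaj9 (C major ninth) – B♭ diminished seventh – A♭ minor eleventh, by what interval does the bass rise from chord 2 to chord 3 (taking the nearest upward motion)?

The roots are B♭ and A♭.
B♭ up to A♭ is 10 semitones, a half step narrower than a major seventh, so the interval is minor.

minor 7th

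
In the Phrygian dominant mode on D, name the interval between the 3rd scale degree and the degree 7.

D phrygian dominant: D E♭ F♯ G A B♭ C.
The 3rd scale degree is F♯ and the degree 7 is C.
F♯ up to C is 6 semitones, a half step narrower than a perfect fifth, so the interval is diminished.

diminished fifth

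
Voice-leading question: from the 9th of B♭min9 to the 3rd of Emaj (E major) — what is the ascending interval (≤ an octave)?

B♭min9 has C as its 9th, and Emaj (E major) has G♯ as its 3rd.
From C to G♯: 8 semitones over a fifth = augmented.

A5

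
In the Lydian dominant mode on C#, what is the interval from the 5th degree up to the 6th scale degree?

major second

C# lydian dominant: C# D# E# F## G# A# B.
The 5th degree is G# and the 6th degree is A#.
Counting 2 letters and 2 half steps from G# gives a major second.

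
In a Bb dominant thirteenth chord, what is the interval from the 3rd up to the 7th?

diminished 5th

Spelling the chord: Bb, D, F, Ab, C, G.
So we need the interval from D up to Ab.
From D to Ab: 6 semitones over a fifth = diminished.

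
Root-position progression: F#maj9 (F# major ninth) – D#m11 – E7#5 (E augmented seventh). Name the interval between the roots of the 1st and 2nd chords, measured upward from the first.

major sixth

The roots are F# and D#.
From F# to D# is 9 semitones, exactly the major sixth.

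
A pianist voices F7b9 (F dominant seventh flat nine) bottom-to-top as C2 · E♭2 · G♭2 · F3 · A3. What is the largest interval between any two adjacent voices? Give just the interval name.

major 7th

Adjacent intervals: C2→E♭2 = minor third; E♭2→G♭2 = minor third; G♭2→F3 = major seventh; F3→A3 = major third.
The largest is G♭2 to F3, a major seventh (11 semitones).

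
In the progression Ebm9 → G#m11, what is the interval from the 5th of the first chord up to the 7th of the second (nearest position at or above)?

Ebm9 has Bb as its 5th, and G#m11 has F# as its 7th.
5 letter names make it a fifth; at 8 semitones (a half step wider than perfect) the quality is augmented.

augmented 5th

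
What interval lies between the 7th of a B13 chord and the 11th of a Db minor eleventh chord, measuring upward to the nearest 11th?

B13 has A as its 7th, and Db minor eleventh has Gb as its 11th.
7 letter names make it a seventh; at 9 semitones (a whole step narrower than major) the quality is diminished.

diminished seventh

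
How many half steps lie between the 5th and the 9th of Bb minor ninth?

7

Bbmin9 is spelled Bb Db F Ab C.
F to C is a perfect fifth: 7 semitones.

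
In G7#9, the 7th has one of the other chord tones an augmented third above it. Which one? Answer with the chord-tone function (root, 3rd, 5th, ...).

9th

G7#9 (G dominant seventh sharp nine) is spelled G, B, D, F, A#.
The 7th is F. An augmented third above F is A#.
A# is the chord's 9th.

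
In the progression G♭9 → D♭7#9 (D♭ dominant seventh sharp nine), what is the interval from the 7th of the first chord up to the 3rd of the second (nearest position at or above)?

augmented 1st

G♭9 has F♭ as its 7th, and D♭7#9 (D♭ dominant seventh sharp nine) has F as its 3rd.
From F♭ to F: 1 semitone over a unison = augmented.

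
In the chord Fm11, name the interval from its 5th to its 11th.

Spelling the chord: F Ab C Eb G Bb.
That puts C below Bb.
C up to Bb is 10 semitones, a half step narrower than a major seventh, so the interval is minor.

minor seventh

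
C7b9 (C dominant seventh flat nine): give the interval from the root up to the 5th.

The chord tones of C7b9 are C–E–G–Bb–Db.
The root is C and the 5th is G.
C up to G spans 5 letter names and 7 semitones — a perfect fifth.

P5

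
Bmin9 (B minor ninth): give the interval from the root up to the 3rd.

The chord tones of B minor ninth are B-D-F#-A-C#.
The root is B and the 3rd is D.
B up to D is 3 semitones, a half step narrower than a major third, so the interval is minor.

minor third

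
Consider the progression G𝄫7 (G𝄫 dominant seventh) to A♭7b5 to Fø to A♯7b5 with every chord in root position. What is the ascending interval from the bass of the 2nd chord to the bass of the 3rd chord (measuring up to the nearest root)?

The roots are A♭ and F.
A♭ up to F spans 6 letter names and 9 semitones — a major sixth.

M6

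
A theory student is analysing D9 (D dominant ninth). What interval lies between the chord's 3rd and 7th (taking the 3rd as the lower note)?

D dominant ninth: D-F#-A-C-E.
That puts F# below C.
F# up to C is 6 semitones, a half step narrower than a perfect fifth, so the interval is diminished.

diminished fifth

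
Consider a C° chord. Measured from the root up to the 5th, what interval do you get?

C° (C diminished): C, E♭, G♭.
Root = C; 5th = G♭.
C up to G♭ is 6 semitones, a half step narrower than a perfect fifth, so the interval is diminished.

diminished fifth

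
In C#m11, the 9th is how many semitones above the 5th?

7

C#m11: C#–E–G#–B–D#–F#.
G# to D# is a perfect fifth: 7 semitones.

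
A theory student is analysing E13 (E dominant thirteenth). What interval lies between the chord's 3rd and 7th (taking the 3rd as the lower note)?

diminished fifth

E13 (E dominant thirteenth): E-G#-B-D-F#-C#.
The 3rd is G# and the 7th is D.
5 letter names make it a fifth; at 6 semitones (a half step narrower than perfect) the quality is diminished.
This 3–7 tritone is the characteristic tension at the heart of the dominant sound.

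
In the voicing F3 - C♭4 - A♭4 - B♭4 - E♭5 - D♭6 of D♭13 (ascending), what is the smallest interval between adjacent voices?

major second

Adjacent intervals: F3→C♭4 = diminished fifth; C♭4→A♭4 = major sixth; A♭4→B♭4 = major second; B♭4→E♭5 = perfect fourth; E♭5→D♭6 = minor seventh.
The smallest is A♭4 to B♭4, a major second (2 semitones).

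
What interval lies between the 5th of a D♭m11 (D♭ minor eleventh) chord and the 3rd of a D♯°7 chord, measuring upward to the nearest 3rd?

D♭m11 (D♭ minor eleventh) has A♭ as its 5th, and D♯°7 has F♯ as its 3rd.
From A♭ to F♯: 10 semitones over a sixth = augmented.

augmented sixth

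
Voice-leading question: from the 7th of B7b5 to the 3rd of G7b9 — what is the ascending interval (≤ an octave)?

B7b5 has A as its 7th, and G7b9 has B as its 3rd.
From A to B is 2 semitones, exactly the major second.

major second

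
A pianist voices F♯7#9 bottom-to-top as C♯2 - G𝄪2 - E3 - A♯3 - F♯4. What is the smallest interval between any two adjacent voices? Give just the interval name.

Adjacent intervals: C♯2→G𝄪2 = augmented fifth; G𝄪2→E3 = diminished sixth; E3→A♯3 = augmented fourth; A♯3→F♯4 = minor sixth.
The smallest is E3 to A♯3, an augmented fourth (6 semitones).

A4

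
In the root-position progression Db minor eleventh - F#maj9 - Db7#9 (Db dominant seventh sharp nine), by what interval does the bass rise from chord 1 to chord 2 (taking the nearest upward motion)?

augmented third

The roots are Db and F#.
3 letter names make it a third; at 5 semitones (a half step wider than major) the quality is augmented.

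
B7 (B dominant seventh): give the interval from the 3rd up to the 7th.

Spelling the chord: B-D♯-F♯-A.
The 3rd is D♯ and the 7th is A.
D♯ up to A is 6 semitones, a half step narrower than a perfect fifth, so the interval is diminished.

diminished 5th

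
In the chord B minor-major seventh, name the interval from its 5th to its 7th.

The chord tones of Bm(maj7) (B minor-major seventh) are B, D, F#, A#.
5th = F#; 7th = A#.
From F# to A# is 4 semitones, exactly the major third.

M3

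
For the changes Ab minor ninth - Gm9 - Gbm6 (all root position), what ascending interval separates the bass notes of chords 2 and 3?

The roots are G and Gb.
From G to Gb: 11 semitones over an octave = diminished.

diminished octave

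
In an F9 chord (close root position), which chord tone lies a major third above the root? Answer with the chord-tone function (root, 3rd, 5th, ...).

3rd

F dominant ninth: F, A, C, Eb, G.
The root is F. A major third above F is A.
A is the chord's 3rd.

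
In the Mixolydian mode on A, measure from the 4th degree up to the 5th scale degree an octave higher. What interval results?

The scale runs A B C# D E F# G.
So we need the interval from D up to E.
D up to E spans 9 letter names and 14 semitones — a major ninth.

major 9th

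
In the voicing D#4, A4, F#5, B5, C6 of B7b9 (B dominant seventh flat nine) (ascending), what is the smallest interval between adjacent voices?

Adjacent intervals: D#4→A4 = diminished fifth; A4→F#5 = major sixth; F#5→B5 = perfect fourth; B5→C6 = minor second.
The smallest is B5 to C6, a minor second (1 semitone).

m2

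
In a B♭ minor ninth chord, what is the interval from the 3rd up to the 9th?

B♭ minor ninth is spelled B♭-D♭-F-A♭-C.
So we need the interval from D♭ up to C.
From D♭ to C is 11 semitones, exactly the major seventh.

M7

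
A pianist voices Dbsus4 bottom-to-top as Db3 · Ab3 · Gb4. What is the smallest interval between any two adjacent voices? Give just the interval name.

Adjacent intervals: Db3→Ab3 = perfect fifth; Ab3→Gb4 = minor seventh.
The smallest is Db3 to Ab3, a perfect fifth (7 semitones).

perfect fifth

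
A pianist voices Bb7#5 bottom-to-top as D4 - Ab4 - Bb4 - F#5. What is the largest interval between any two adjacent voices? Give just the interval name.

Adjacent intervals: D4→Ab4 = diminished fifth; Ab4→Bb4 = major second; Bb4→F#5 = augmented fifth.
The largest is Bb4 to F#5, an augmented fifth (8 semitones).

augmented fifth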